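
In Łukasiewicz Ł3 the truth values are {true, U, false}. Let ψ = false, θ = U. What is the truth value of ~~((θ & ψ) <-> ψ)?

true

θ & ψ = U & false = false
(θ & ψ) <-> ψ = false <-> false = true
~((θ & ψ) <-> ψ) = ~true = false
~~((θ & ψ) <-> ψ) = ~false = true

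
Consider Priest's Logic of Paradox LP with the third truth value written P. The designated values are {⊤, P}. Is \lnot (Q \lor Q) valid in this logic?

No

Countermodel: Q=⊤ gives ⊥, which is not designated.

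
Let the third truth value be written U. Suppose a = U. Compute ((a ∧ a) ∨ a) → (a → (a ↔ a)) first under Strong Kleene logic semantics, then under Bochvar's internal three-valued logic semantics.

In Strong Kleene logic: a ∧ a = U ∧ U = U
(a ∧ a) ∨ a = U ∨ U = U
a ↔ a = U ↔ U = U
a → (a ↔ a) = U → U = U  [¬U ∨ U]
((a ∧ a) ∨ a) → (a → (a ↔ a)) = U → U = U
In Bochvar's internal three-valued logic: a ∧ a = U ∧ U = U
(a ∧ a) ∨ a = U ∨ U = U
a ↔ a = U ↔ U = U
a → (a ↔ a) = U → U = U  [any arg is the third value ⇒ result is the third value]
((a ∧ a) ∨ a) → (a → (a ↔ a)) = U → U = U

U; U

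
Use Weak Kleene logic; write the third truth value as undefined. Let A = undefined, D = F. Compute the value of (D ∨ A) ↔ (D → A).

D ∨ A = F ∨ undefined = undefined
D → A = F → undefined = undefined  [any arg is the third value ⇒ result is the third value]
(D ∨ A) ↔ (D → A) = undefined ↔ undefined = undefined

undefined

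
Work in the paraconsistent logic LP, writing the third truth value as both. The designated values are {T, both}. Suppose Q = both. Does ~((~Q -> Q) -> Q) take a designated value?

Yes

~Q = ~both = both
~Q -> Q = both -> both = both
(~Q -> Q) -> Q = both -> both = both
~((~Q -> Q) -> Q) = ~both = both
both ∈ {T, both}.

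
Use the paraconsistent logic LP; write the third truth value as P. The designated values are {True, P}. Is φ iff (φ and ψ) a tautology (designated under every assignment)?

Countermodel: φ=True, ψ=False gives False, which is not designated.

No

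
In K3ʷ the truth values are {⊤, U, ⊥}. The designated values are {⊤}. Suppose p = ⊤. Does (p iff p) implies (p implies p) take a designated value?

p iff p = ⊤ iff ⊤ = ⊤
p implies p = ⊤ implies ⊤ = ⊤
(p iff p) implies (p implies p) = ⊤ implies ⊤ = ⊤
⊤ ∈ {⊤}.

Yes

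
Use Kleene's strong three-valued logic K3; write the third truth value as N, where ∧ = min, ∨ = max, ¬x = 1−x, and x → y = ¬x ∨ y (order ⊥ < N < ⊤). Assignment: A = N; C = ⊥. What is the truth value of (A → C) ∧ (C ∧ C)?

⊥

A → C = N → ⊥ = N
C ∧ C = ⊥ ∧ ⊥ = ⊥
(A → C) ∧ (C ∧ C) = N ∧ ⊥ = ⊥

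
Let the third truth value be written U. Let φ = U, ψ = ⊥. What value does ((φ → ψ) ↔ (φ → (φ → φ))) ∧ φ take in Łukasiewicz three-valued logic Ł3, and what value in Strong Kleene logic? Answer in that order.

U; U

In Łukasiewicz three-valued logic Ł3: φ → ψ = U → ⊥ = U  [min(1, 1−½+0)]
φ → φ = U → U = ⊤
φ → (φ → φ) = U → ⊤ = ⊤
(φ → ψ) ↔ (φ → (φ → φ)) = U ↔ ⊤ = U
((φ → ψ) ↔ (φ → (φ → φ))) ∧ φ = U ∧ U = U
In Strong Kleene logic: φ → ψ = U → ⊥ = U  [¬U ∨ ⊥]
φ → φ = U → U = U
φ → (φ → φ) = U → U = U
(φ → ψ) ↔ (φ → (φ → φ)) = U ↔ U = U
((φ → ψ) ↔ (φ → (φ → φ))) ∧ φ = U ∧ U = U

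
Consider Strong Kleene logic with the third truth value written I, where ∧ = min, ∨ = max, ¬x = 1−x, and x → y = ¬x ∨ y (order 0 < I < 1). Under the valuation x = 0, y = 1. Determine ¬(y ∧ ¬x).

¬x = ¬0 = 1
y ∧ ¬x = 1 ∧ 1 = 1
¬(y ∧ ¬x) = ¬1 = 0

0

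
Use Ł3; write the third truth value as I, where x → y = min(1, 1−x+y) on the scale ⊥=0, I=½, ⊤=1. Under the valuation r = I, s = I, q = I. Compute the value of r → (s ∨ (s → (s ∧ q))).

⊤

s ∧ q = I ∧ I = I
s → (s ∧ q) = I → I = ⊤  [min(1, 1−½+½)]
s ∨ (s → (s ∧ q)) = I ∨ ⊤ = ⊤
r → (s ∨ (s → (s ∧ q))) = I → ⊤ = ⊤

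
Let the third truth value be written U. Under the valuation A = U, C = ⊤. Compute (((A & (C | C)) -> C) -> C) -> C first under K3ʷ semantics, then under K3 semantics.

In K3ʷ: C | C = ⊤ | ⊤ = ⊤
A & (C | C) = U & ⊤ = U
(A & (C | C)) -> C = U -> ⊤ = U
((A & (C | C)) -> C) -> C = U -> ⊤ = U
(((A & (C | C)) -> C) -> C) -> C = U -> ⊤ = U
In K3: C | C = ⊤ | ⊤ = ⊤
A & (C | C) = U & ⊤ = U
(A & (C | C)) -> C = U -> ⊤ = ⊤  [~U | ⊤]
((A & (C | C)) -> C) -> C = ⊤ -> ⊤ = ⊤
(((A & (C | C)) -> C) -> C) -> C = ⊤ -> ⊤ = ⊤
They differ because K3ʷ and K3 treat U differently under the binary connectives.

U; ⊤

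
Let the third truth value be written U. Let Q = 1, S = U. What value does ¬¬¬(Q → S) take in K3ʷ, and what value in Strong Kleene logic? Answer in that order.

In K3ʷ: Q → S = 1 → U = U  [any arg is the third value ⇒ result is the third value]
¬(Q → S) = ¬U = U
¬¬(Q → S) = ¬U = U
¬¬¬(Q → S) = ¬U = U
In Strong Kleene logic: Q → S = 1 → U = U
¬(Q → S) = ¬U = U
¬¬(Q → S) = ¬U = U
¬¬¬(Q → S) = ¬U = U

U; U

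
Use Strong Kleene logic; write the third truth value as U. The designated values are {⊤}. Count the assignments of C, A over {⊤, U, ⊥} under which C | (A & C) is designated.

Designated under: (C=⊤, A=⊤); (C=⊤, A=U); (C=⊤, A=⊥).

3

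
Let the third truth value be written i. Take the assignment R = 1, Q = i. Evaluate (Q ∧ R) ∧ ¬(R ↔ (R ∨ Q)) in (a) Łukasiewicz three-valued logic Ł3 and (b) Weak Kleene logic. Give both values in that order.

In Łukasiewicz three-valued logic Ł3: Q ∧ R = i ∧ 1 = i
R ∨ Q = 1 ∨ i = 1
R ↔ (R ∨ Q) = 1 ↔ 1 = 1
¬(R ↔ (R ∨ Q)) = ¬1 = 0
(Q ∧ R) ∧ ¬(R ↔ (R ∨ Q)) = i ∧ 0 = 0
In Weak Kleene logic: Q ∧ R = i ∧ 1 = i
R ∨ Q = 1 ∨ i = i
R ↔ (R ∨ Q) = 1 ↔ i = i
¬(R ↔ (R ∨ Q)) = ¬i = i
(Q ∧ R) ∧ ¬(R ↔ (R ∨ Q)) = i ∧ i = i
They differ because Łukasiewicz three-valued logic Ł3 and Weak Kleene logic treat i differently under the binary connectives.

0; i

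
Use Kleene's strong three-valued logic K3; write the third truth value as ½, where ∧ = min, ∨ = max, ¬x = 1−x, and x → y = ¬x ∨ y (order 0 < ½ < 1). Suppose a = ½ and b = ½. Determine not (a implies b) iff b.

a implies b = ½ implies ½ = ½
not (a implies b) = not ½ = ½
not (a implies b) iff b = ½ iff ½ = ½

½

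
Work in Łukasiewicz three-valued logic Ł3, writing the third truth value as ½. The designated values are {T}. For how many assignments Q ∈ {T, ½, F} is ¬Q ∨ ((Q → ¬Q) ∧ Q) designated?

Q=T: F ·
Q=½: ½ ·
Q=F: T ✓

1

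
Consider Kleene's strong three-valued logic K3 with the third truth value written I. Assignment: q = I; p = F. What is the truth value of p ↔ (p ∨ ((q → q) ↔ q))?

q → q = I → I = I  [¬I ∨ I]
(q → q) ↔ q = I ↔ I = I
p ∨ ((q → q) ↔ q) = F ∨ I = I
p ↔ (p ∨ ((q → q) ↔ q)) = F ↔ I = I

I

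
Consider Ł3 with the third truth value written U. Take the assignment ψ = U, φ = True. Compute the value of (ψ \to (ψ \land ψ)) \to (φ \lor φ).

True

ψ \land ψ = U \land U = U
ψ \to (ψ \land ψ) = U \to U = True  [min(1, 1−½+½)]
φ \lor φ = True \lor True = True
(ψ \to (ψ \land ψ)) \to (φ \lor φ) = True \to True = True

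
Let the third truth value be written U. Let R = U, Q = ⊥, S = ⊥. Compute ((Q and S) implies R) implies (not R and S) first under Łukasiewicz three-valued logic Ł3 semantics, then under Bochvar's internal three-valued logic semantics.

⊥; U

In Łukasiewicz three-valued logic Ł3: Q and S = ⊥ and ⊥ = ⊥
(Q and S) implies R = ⊥ implies U = ⊤
not R = not U = U
not R and S = U and ⊥ = ⊥
((Q and S) implies R) implies (not R and S) = ⊤ implies ⊥ = ⊥
In Bochvar's internal three-valued logic: Q and S = ⊥ and ⊥ = ⊥
(Q and S) implies R = ⊥ implies U = U  [any arg is the third value ⇒ result is the third value]
not R = not U = U
not R and S = U and ⊥ = U
((Q and S) implies R) implies (not R and S) = U implies U = U
They differ because Łukasiewicz three-valued logic Ł3 and Bochvar's internal three-valued logic treat U differently under the binary connectives.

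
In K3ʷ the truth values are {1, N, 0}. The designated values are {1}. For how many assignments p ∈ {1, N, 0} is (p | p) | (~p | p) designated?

p=1: 1 ✓
p=N: N ·
p=0: 1 ✓

2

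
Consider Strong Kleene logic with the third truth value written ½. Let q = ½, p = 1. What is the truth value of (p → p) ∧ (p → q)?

p → p = 1 → 1 = 1
p → q = 1 → ½ = ½
(p → p) ∧ (p → q) = 1 ∧ ½ = ½

½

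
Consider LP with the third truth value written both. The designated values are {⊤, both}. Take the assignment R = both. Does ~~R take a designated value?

Yes

~R = ~both = both
~~R = ~both = both
both ∈ {⊤, both}.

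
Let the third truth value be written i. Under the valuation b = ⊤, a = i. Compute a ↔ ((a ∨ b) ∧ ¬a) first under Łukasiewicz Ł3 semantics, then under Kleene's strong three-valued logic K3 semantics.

In Łukasiewicz Ł3: a ∨ b = i ∨ ⊤ = ⊤
¬a = ¬i = i
(a ∨ b) ∧ ¬a = ⊤ ∧ i = i
a ↔ ((a ∨ b) ∧ ¬a) = i ↔ i = ⊤  [1 − |½−½|]
In Kleene's strong three-valued logic K3: a ∨ b = i ∨ ⊤ = ⊤
¬a = ¬i = i
(a ∨ b) ∧ ¬a = ⊤ ∧ i = i
a ↔ ((a ∨ b) ∧ ¬a) = i ↔ i = i
They differ because Łukasiewicz Ł3 and Kleene's strong three-valued logic K3 treat i differently under implication.

⊤; i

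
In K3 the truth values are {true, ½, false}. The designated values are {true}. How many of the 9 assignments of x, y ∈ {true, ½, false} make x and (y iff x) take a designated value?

1

Designated under: (x=true, y=true).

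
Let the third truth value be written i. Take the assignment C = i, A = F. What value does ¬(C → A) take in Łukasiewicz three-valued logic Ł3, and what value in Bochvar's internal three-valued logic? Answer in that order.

In Łukasiewicz three-valued logic Ł3: C → A = i → F = i  [min(1, 1−½+0)]
¬(C → A) = ¬i = i
In Bochvar's internal three-valued logic: C → A = i → F = i  [any arg is the third value ⇒ result is the third value]
¬(C → A) = ¬i = i

i; i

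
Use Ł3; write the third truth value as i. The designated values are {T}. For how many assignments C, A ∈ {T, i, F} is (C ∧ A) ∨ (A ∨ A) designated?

Designated under: (C=T, A=T); (C=i, A=T); (C=F, A=T).

3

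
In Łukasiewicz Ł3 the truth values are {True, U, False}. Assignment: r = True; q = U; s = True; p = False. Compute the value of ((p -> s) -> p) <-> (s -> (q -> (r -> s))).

False

p -> s = False -> True = True
(p -> s) -> p = True -> False = False
r -> s = True -> True = True
q -> (r -> s) = U -> True = True  [min(1, 1−½+1)]
s -> (q -> (r -> s)) = True -> True = True
((p -> s) -> p) <-> (s -> (q -> (r -> s))) = False <-> True = False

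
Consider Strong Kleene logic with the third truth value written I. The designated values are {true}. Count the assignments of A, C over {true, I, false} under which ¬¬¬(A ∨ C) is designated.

Designated under: (A=false, C=false).

1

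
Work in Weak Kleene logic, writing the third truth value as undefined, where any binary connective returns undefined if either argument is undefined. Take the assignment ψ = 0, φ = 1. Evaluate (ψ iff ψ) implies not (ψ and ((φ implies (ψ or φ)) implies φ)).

ψ iff ψ = 0 iff 0 = 1
ψ or φ = 0 or 1 = 1
φ implies (ψ or φ) = 1 implies 1 = 1
(φ implies (ψ or φ)) implies φ = 1 implies 1 = 1
ψ and ((φ implies (ψ or φ)) implies φ) = 0 and 1 = 0
not (ψ and ((φ implies (ψ or φ)) implies φ)) = not 0 = 1
(ψ iff ψ) implies not (ψ and ((φ implies (ψ or φ)) implies φ)) = 1 implies 1 = 1

1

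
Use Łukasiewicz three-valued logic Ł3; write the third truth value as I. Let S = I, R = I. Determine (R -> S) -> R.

R -> S = I -> I = ⊤  [min(1, 1−½+½)]
(R -> S) -> R = ⊤ -> I = I

I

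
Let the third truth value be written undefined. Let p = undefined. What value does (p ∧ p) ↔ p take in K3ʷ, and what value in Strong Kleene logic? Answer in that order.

undefined; undefined

In K3ʷ: p ∧ p = undefined ∧ undefined = undefined
(p ∧ p) ↔ p = undefined ↔ undefined = undefined
In Strong Kleene logic: p ∧ p = undefined ∧ undefined = undefined
(p ∧ p) ↔ p = undefined ↔ undefined = undefined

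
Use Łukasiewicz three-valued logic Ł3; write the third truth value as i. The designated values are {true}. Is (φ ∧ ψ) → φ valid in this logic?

Every assignment of φ, ψ over {true, i, false} gives a value in {true}.
In particular, with φ=i, ψ=i: (φ ∧ ψ) → φ = true.

Yes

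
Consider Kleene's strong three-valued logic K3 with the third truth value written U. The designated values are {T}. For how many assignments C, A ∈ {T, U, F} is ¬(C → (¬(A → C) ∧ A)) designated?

3

Designated under: (C=T, A=T); (C=T, A=U); (C=T, A=F).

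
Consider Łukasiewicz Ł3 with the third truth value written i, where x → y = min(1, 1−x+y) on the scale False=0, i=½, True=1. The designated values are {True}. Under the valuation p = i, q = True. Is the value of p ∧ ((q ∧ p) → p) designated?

q ∧ p = True ∧ i = i
(q ∧ p) → p = i → i = True
p ∧ ((q ∧ p) → p) = i ∧ True = i
i ∉ {True}.

No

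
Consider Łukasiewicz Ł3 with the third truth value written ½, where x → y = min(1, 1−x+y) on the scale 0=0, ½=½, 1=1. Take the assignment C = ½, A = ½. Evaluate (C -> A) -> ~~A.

C -> A = ½ -> ½ = 1  [min(1, 1−½+½)]
~A = ~½ = ½
~~A = ~½ = ½
(C -> A) -> ~~A = 1 -> ½ = ½

½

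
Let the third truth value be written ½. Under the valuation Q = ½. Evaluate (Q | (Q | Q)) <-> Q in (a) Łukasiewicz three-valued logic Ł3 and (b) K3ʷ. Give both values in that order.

True; ½

In Łukasiewicz three-valued logic Ł3: Q | Q = ½ | ½ = ½
Q | (Q | Q) = ½ | ½ = ½
(Q | (Q | Q)) <-> Q = ½ <-> ½ = True
In K3ʷ: Q | Q = ½ | ½ = ½
Q | (Q | Q) = ½ | ½ = ½
(Q | (Q | Q)) <-> Q = ½ <-> ½ = ½
They differ because Łukasiewicz three-valued logic Ł3 and K3ʷ treat ½ differently under the binary connectives.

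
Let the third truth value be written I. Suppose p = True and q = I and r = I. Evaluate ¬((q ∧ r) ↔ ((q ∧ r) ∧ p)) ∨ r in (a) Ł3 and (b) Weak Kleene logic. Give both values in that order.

I; I

In Ł3: q ∧ r = I ∧ I = I
q ∧ r = I ∧ I = I
(q ∧ r) ∧ p = I ∧ True = I
(q ∧ r) ↔ ((q ∧ r) ∧ p) = I ↔ I = True  [1 − |½−½|]
¬((q ∧ r) ↔ ((q ∧ r) ∧ p)) = ¬True = False
¬((q ∧ r) ↔ ((q ∧ r) ∧ p)) ∨ r = False ∨ I = I
In Weak Kleene logic: q ∧ r = I ∧ I = I
q ∧ r = I ∧ I = I
(q ∧ r) ∧ p = I ∧ True = I
(q ∧ r) ↔ ((q ∧ r) ∧ p) = I ↔ I = I
¬((q ∧ r) ↔ ((q ∧ r) ∧ p)) = ¬I = I
¬((q ∧ r) ↔ ((q ∧ r) ∧ p)) ∨ r = I ∨ I = I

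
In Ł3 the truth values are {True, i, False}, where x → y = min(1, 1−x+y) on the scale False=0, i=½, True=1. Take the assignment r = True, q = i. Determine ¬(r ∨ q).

r ∨ q = True ∨ i = True
¬(r ∨ q) = ¬True = False

False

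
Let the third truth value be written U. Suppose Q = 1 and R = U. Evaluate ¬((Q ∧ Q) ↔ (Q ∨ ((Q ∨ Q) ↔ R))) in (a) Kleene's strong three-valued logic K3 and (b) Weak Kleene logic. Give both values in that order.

In Kleene's strong three-valued logic K3: Q ∧ Q = 1 ∧ 1 = 1
Q ∨ Q = 1 ∨ 1 = 1
(Q ∨ Q) ↔ R = 1 ↔ U = U
Q ∨ ((Q ∨ Q) ↔ R) = 1 ∨ U = 1
(Q ∧ Q) ↔ (Q ∨ ((Q ∨ Q) ↔ R)) = 1 ↔ 1 = 1
¬((Q ∧ Q) ↔ (Q ∨ ((Q ∨ Q) ↔ R))) = ¬1 = 0
In Weak Kleene logic: Q ∧ Q = 1 ∧ 1 = 1
Q ∨ Q = 1 ∨ 1 = 1
(Q ∨ Q) ↔ R = 1 ↔ U = U
Q ∨ ((Q ∨ Q) ↔ R) = 1 ∨ U = U
(Q ∧ Q) ↔ (Q ∨ ((Q ∨ Q) ↔ R)) = 1 ↔ U = U
¬((Q ∧ Q) ↔ (Q ∨ ((Q ∨ Q) ↔ R))) = ¬U = U
They differ because Kleene's strong three-valued logic K3 and Weak Kleene logic treat U differently under the binary connectives.

0; U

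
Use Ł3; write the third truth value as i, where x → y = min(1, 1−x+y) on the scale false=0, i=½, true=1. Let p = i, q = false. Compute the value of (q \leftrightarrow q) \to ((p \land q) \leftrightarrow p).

q \leftrightarrow q = false \leftrightarrow false = true
p \land q = i \land false = false
(p \land q) \leftrightarrow p = false \leftrightarrow i = i  [1 − |0−½|]
(q \leftrightarrow q) \to ((p \land q) \leftrightarrow p) = true \to i = i

i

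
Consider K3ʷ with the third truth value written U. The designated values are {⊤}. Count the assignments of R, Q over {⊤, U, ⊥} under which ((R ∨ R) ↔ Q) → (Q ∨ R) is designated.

3

Designated under: (R=⊤, Q=⊤); (R=⊤, Q=⊥); (R=⊥, Q=⊤).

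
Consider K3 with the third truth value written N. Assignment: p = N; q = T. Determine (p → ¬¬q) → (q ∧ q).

T

¬q = ¬T = F
¬¬q = ¬F = T
p → ¬¬q = N → T = T  [¬N ∨ T]
q ∧ q = T ∧ T = T
(p → ¬¬q) → (q ∧ q) = T → T = T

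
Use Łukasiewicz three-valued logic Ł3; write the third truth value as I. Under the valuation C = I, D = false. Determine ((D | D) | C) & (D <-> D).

D | D = false | false = false
(D | D) | C = false | I = I
D <-> D = false <-> false = true
((D | D) | C) & (D <-> D) = I & true = I

I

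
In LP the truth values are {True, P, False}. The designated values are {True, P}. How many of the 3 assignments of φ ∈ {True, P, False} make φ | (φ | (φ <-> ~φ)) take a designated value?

2

φ=True: True ✓
φ=P: P ✓
φ=False: False ·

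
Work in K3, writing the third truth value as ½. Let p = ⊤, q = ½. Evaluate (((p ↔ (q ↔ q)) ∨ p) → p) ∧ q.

½

q ↔ q = ½ ↔ ½ = ½
p ↔ (q ↔ q) = ⊤ ↔ ½ = ½
(p ↔ (q ↔ q)) ∨ p = ½ ∨ ⊤ = ⊤
((p ↔ (q ↔ q)) ∨ p) → p = ⊤ → ⊤ = ⊤
(((p ↔ (q ↔ q)) ∨ p) → p) ∧ q = ⊤ ∧ ½ = ½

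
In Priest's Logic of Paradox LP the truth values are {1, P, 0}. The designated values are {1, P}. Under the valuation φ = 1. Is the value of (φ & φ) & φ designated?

φ & φ = 1 & 1 = 1
(φ & φ) & φ = 1 & 1 = 1
1 ∈ {1, P}.

Yes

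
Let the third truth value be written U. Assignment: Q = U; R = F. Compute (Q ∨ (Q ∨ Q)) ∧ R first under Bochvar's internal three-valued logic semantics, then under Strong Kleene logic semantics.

U; F

In Bochvar's internal three-valued logic: Q ∨ Q = U ∨ U = U
Q ∨ (Q ∨ Q) = U ∨ U = U
(Q ∨ (Q ∨ Q)) ∧ R = U ∧ F = U
In Strong Kleene logic: Q ∨ Q = U ∨ U = U
Q ∨ (Q ∨ Q) = U ∨ U = U
(Q ∨ (Q ∨ Q)) ∧ R = U ∧ F = F
They differ because Bochvar's internal three-valued logic and Strong Kleene logic treat U differently under the binary connectives.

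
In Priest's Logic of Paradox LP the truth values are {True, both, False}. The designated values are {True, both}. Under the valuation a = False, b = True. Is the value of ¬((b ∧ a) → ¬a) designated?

No

b ∧ a = True ∧ False = False
¬a = ¬False = True
(b ∧ a) → ¬a = False → True = True
¬((b ∧ a) → ¬a) = ¬True = False
False ∉ {True, both}.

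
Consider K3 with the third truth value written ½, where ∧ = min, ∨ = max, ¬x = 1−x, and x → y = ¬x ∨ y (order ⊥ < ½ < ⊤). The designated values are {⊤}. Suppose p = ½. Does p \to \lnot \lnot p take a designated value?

\lnot p = \lnot ½ = ½
\lnot \lnot p = \lnot ½ = ½
p \to \lnot \lnot p = ½ \to ½ = ½  [\lnot ½ \lor ½]
½ ∉ {⊤}.

No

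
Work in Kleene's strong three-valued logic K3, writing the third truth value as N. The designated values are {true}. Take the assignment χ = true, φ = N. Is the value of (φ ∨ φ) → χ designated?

Yes

φ ∨ φ = N ∨ N = N
(φ ∨ φ) → χ = N → true = true  [¬N ∨ true]
true ∈ {true}.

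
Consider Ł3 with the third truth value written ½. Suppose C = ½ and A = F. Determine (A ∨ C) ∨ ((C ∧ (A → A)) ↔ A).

A ∨ C = F ∨ ½ = ½
A → A = F → F = T
C ∧ (A → A) = ½ ∧ T = ½
(C ∧ (A → A)) ↔ A = ½ ↔ F = ½  [1 − |½−0|]
(A ∨ C) ∨ ((C ∧ (A → A)) ↔ A) = ½ ∨ ½ = ½

½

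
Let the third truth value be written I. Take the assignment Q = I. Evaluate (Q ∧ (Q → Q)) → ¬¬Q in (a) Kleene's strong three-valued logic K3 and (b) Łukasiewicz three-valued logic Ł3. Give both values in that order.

In Kleene's strong three-valued logic K3: Q → Q = I → I = I  [¬I ∨ I]
Q ∧ (Q → Q) = I ∧ I = I
¬Q = ¬I = I
¬¬Q = ¬I = I
(Q ∧ (Q → Q)) → ¬¬Q = I → I = I
In Łukasiewicz three-valued logic Ł3: Q → Q = I → I = true
Q ∧ (Q → Q) = I ∧ true = I
¬Q = ¬I = I
¬¬Q = ¬I = I
(Q ∧ (Q → Q)) → ¬¬Q = I → I = true
They differ because Kleene's strong three-valued logic K3 and Łukasiewicz three-valued logic Ł3 treat I differently under implication.

I; true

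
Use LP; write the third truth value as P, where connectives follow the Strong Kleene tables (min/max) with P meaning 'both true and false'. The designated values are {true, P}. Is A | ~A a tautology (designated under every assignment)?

Yes

Every assignment of A over {true, P, false} gives a value in {true, P}.
In particular, with A=P: A | ~A = P.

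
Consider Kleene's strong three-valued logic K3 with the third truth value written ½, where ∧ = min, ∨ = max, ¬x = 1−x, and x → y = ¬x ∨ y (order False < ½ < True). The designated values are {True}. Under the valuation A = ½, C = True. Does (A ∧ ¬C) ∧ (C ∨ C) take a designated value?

¬C = ¬True = False
A ∧ ¬C = ½ ∧ False = False
C ∨ C = True ∨ True = True
(A ∧ ¬C) ∧ (C ∨ C) = False ∧ True = False
False ∉ {True}.

No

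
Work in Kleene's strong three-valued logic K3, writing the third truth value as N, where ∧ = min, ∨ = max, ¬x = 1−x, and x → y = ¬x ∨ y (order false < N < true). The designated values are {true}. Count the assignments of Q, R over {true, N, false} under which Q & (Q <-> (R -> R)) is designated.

2

Designated under: (Q=true, R=true); (Q=true, R=false).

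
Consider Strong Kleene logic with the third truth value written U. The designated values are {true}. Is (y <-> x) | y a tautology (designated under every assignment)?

Countermodel: y=U, x=true gives U, which is not designated.

No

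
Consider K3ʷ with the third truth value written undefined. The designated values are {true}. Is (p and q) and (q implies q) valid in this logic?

No

Countermodel: p=true, q=undefined gives undefined, which is not designated.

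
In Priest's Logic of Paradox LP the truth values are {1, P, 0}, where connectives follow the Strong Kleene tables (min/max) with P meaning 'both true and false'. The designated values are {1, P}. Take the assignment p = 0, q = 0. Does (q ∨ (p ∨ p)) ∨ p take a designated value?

p ∨ p = 0 ∨ 0 = 0
q ∨ (p ∨ p) = 0 ∨ 0 = 0
(q ∨ (p ∨ p)) ∨ p = 0 ∨ 0 = 0
0 ∉ {1, P}.

No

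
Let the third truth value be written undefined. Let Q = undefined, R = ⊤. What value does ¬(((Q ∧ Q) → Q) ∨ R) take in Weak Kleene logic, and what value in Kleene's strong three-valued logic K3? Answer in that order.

undefined; ⊥

In Weak Kleene logic: Q ∧ Q = undefined ∧ undefined = undefined
(Q ∧ Q) → Q = undefined → undefined = undefined  [any arg is the third value ⇒ result is the third value]
((Q ∧ Q) → Q) ∨ R = undefined ∨ ⊤ = undefined
¬(((Q ∧ Q) → Q) ∨ R) = ¬undefined = undefined
In Kleene's strong three-valued logic K3: Q ∧ Q = undefined ∧ undefined = undefined
(Q ∧ Q) → Q = undefined → undefined = undefined  [¬undefined ∨ undefined]
((Q ∧ Q) → Q) ∨ R = undefined ∨ ⊤ = ⊤
¬(((Q ∧ Q) → Q) ∨ R) = ¬⊤ = ⊥
They differ because Weak Kleene logic and Kleene's strong three-valued logic K3 treat undefined differently under the binary connectives.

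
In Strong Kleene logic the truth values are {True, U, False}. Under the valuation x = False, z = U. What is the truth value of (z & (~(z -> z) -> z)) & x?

z -> z = U -> U = U
~(z -> z) = ~U = U
~(z -> z) -> z = U -> U = U
z & (~(z -> z) -> z) = U & U = U
(z & (~(z -> z) -> z)) & x = U & False = False

False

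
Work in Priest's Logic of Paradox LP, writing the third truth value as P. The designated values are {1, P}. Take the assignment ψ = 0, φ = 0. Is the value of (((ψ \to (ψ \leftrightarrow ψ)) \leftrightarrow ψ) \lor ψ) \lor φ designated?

No

ψ \leftrightarrow ψ = 0 \leftrightarrow 0 = 1
ψ \to (ψ \leftrightarrow ψ) = 0 \to 1 = 1
(ψ \to (ψ \leftrightarrow ψ)) \leftrightarrow ψ = 1 \leftrightarrow 0 = 0
((ψ \to (ψ \leftrightarrow ψ)) \leftrightarrow ψ) \lor ψ = 0 \lor 0 = 0
(((ψ \to (ψ \leftrightarrow ψ)) \leftrightarrow ψ) \lor ψ) \lor φ = 0 \lor 0 = 0
0 ∉ {1, P}.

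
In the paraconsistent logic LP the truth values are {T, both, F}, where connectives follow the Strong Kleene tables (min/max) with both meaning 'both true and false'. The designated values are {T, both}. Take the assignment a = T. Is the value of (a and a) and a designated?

Yes

a and a = T and T = T
(a and a) and a = T and T = T
T ∈ {T, both}.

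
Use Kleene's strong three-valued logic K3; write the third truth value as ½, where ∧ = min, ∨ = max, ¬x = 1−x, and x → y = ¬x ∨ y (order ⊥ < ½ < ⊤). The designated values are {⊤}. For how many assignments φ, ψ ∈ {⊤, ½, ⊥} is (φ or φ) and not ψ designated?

Designated under: (φ=⊤, ψ=⊥).

1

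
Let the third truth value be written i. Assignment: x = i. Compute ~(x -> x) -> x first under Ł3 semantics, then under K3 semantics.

In Ł3: x -> x = i -> i = true  [min(1, 1−½+½)]
~(x -> x) = ~true = false
~(x -> x) -> x = false -> i = true
In K3: x -> x = i -> i = i
~(x -> x) = ~i = i
~(x -> x) -> x = i -> i = i
They differ because Ł3 and K3 treat i differently under implication.

true; i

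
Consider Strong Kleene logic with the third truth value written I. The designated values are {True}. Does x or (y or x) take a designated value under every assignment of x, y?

Countermodel: x=I, y=I gives I, which is not designated.

No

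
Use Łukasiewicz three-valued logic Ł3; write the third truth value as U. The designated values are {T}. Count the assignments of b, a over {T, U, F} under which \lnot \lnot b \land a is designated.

1

Designated under: (b=T, a=T).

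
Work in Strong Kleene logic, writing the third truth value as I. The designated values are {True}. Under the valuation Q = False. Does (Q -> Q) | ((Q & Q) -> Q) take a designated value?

Yes

Q -> Q = False -> False = True
Q & Q = False & False = False
(Q & Q) -> Q = False -> False = True
(Q -> Q) | ((Q & Q) -> Q) = True | True = True
True ∈ {True}.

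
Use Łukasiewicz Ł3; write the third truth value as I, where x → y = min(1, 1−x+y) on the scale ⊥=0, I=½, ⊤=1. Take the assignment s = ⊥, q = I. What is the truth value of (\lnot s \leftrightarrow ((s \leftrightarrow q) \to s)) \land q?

\lnot s = \lnot ⊥ = ⊤
s \leftrightarrow q = ⊥ \leftrightarrow I = I
(s \leftrightarrow q) \to s = I \to ⊥ = I
\lnot s \leftrightarrow ((s \leftrightarrow q) \to s) = ⊤ \leftrightarrow I = I
(\lnot s \leftrightarrow ((s \leftrightarrow q) \to s)) \land q = I \land I = I

I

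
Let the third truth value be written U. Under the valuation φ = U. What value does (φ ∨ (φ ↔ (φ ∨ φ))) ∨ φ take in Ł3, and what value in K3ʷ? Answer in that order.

In Ł3: φ ∨ φ = U ∨ U = U
φ ↔ (φ ∨ φ) = U ↔ U = true  [1 − |½−½|]
φ ∨ (φ ↔ (φ ∨ φ)) = U ∨ true = true
(φ ∨ (φ ↔ (φ ∨ φ))) ∨ φ = true ∨ U = true
In K3ʷ: φ ∨ φ = U ∨ U = U
φ ↔ (φ ∨ φ) = U ↔ U = U
φ ∨ (φ ↔ (φ ∨ φ)) = U ∨ U = U
(φ ∨ (φ ↔ (φ ∨ φ))) ∨ φ = U ∨ U = U
They differ because Ł3 and K3ʷ treat U differently under the binary connectives.

true; U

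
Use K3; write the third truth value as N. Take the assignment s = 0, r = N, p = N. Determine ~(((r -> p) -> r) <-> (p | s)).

r -> p = N -> N = N
(r -> p) -> r = N -> N = N
p | s = N | 0 = N
((r -> p) -> r) <-> (p | s) = N <-> N = N
~(((r -> p) -> r) <-> (p | s)) = ~N = N

N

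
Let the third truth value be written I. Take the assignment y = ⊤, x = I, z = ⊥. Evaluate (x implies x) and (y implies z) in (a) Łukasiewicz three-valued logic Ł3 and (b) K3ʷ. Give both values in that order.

⊥; I

In Łukasiewicz three-valued logic Ł3: x implies x = I implies I = ⊤  [min(1, 1−½+½)]
y implies z = ⊤ implies ⊥ = ⊥
(x implies x) and (y implies z) = ⊤ and ⊥ = ⊥
In K3ʷ: x implies x = I implies I = I  [any arg is the third value ⇒ result is the third value]
y implies z = ⊤ implies ⊥ = ⊥
(x implies x) and (y implies z) = I and ⊥ = I
They differ because Łukasiewicz three-valued logic Ł3 and K3ʷ treat I differently under the binary connectives.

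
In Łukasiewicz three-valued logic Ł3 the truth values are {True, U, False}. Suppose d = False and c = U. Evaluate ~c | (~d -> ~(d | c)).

~c = ~U = U
~d = ~False = True
d | c = False | U = U
~(d | c) = ~U = U
~d -> ~(d | c) = True -> U = U  [min(1, 1−1+½)]
~c | (~d -> ~(d | c)) = U | U = U

U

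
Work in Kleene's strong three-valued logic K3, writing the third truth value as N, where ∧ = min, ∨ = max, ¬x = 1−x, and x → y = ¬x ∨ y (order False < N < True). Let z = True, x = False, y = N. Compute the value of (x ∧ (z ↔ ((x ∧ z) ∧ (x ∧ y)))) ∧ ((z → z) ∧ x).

False

x ∧ z = False ∧ True = False
x ∧ y = False ∧ N = False
(x ∧ z) ∧ (x ∧ y) = False ∧ False = False
z ↔ ((x ∧ z) ∧ (x ∧ y)) = True ↔ False = False
x ∧ (z ↔ ((x ∧ z) ∧ (x ∧ y))) = False ∧ False = False
z → z = True → True = True
(z → z) ∧ x = True ∧ False = False
(x ∧ (z ↔ ((x ∧ z) ∧ (x ∧ y)))) ∧ ((z → z) ∧ x) = False ∧ False = False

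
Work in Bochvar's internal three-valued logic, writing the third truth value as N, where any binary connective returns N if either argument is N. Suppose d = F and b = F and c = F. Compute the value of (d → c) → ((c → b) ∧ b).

F

d → c = F → F = T
c → b = F → F = T
(c → b) ∧ b = T ∧ F = F
(d → c) → ((c → b) ∧ b) = T → F = F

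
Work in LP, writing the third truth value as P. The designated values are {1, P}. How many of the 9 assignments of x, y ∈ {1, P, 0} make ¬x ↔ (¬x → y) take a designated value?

5

Of the 9 assignments, 5 give a value in {1, P}.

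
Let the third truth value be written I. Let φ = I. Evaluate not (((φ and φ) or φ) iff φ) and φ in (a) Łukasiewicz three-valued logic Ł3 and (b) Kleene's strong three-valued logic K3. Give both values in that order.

0; I

In Łukasiewicz three-valued logic Ł3: φ and φ = I and I = I
(φ and φ) or φ = I or I = I
((φ and φ) or φ) iff φ = I iff I = 1
not (((φ and φ) or φ) iff φ) = not 1 = 0
not (((φ and φ) or φ) iff φ) and φ = 0 and I = 0
In Kleene's strong three-valued logic K3: φ and φ = I and I = I
(φ and φ) or φ = I or I = I
((φ and φ) or φ) iff φ = I iff I = I
not (((φ and φ) or φ) iff φ) = not I = I
not (((φ and φ) or φ) iff φ) and φ = I and I = I
They differ because Łukasiewicz three-valued logic Ł3 and Kleene's strong three-valued logic K3 treat I differently under implication.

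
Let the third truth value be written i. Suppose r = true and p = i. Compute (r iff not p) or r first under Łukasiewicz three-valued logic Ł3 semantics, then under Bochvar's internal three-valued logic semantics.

true; i

In Łukasiewicz three-valued logic Ł3: not p = not i = i
r iff not p = true iff i = i  [1 − |1−½|]
(r iff not p) or r = i or true = true
In Bochvar's internal three-valued logic: not p = not i = i
r iff not p = true iff i = i
(r iff not p) or r = i or true = i
They differ because Łukasiewicz three-valued logic Ł3 and Bochvar's internal three-valued logic treat i differently under the binary connectives.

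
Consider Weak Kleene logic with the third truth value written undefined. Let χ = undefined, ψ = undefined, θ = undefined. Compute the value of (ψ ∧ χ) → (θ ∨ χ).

ψ ∧ χ = undefined ∧ undefined = undefined
θ ∨ χ = undefined ∨ undefined = undefined
(ψ ∧ χ) → (θ ∨ χ) = undefined → undefined = undefined  [any arg is the third value ⇒ result is the third value]

undefined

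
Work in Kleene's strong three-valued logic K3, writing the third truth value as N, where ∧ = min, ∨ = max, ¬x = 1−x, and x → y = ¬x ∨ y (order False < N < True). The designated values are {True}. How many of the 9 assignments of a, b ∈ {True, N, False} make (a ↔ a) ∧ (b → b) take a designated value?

4

Designated under: (a=True, b=True); (a=True, b=False); (a=False, b=True); (a=False, b=False).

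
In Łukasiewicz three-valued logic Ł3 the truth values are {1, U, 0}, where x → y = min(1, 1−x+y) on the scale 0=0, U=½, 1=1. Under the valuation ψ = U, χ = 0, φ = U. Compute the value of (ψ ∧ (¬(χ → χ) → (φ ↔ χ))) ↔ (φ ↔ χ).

χ → χ = 0 → 0 = 1
¬(χ → χ) = ¬1 = 0
φ ↔ χ = U ↔ 0 = U
¬(χ → χ) → (φ ↔ χ) = 0 → U = 1
ψ ∧ (¬(χ → χ) → (φ ↔ χ)) = U ∧ 1 = U
φ ↔ χ = U ↔ 0 = U
(ψ ∧ (¬(χ → χ) → (φ ↔ χ))) ↔ (φ ↔ χ) = U ↔ U = 1

1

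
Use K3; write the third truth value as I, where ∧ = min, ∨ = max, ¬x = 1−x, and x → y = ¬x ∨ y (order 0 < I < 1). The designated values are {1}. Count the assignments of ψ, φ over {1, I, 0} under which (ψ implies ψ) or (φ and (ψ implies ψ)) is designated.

6

Of the 9 assignments, 6 give a value in {1}.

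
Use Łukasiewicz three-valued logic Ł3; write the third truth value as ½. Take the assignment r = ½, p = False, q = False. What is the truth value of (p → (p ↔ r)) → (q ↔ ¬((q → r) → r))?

p ↔ r = False ↔ ½ = ½  [1 − |0−½|]
p → (p ↔ r) = False → ½ = True
q → r = False → ½ = True
(q → r) → r = True → ½ = ½
¬((q → r) → r) = ¬½ = ½
q ↔ ¬((q → r) → r) = False ↔ ½ = ½
(p → (p ↔ r)) → (q ↔ ¬((q → r) → r)) = True → ½ = ½

½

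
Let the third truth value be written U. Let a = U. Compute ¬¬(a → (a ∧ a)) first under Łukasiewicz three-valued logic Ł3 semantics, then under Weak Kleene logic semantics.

⊤; U

In Łukasiewicz three-valued logic Ł3: a ∧ a = U ∧ U = U
a → (a ∧ a) = U → U = ⊤
¬(a → (a ∧ a)) = ¬⊤ = ⊥
¬¬(a → (a ∧ a)) = ¬⊥ = ⊤
In Weak Kleene logic: a ∧ a = U ∧ U = U
a → (a ∧ a) = U → U = U  [any arg is the third value ⇒ result is the third value]
¬(a → (a ∧ a)) = ¬U = U
¬¬(a → (a ∧ a)) = ¬U = U
They differ because Łukasiewicz three-valued logic Ł3 and Weak Kleene logic treat U differently under the binary connectives.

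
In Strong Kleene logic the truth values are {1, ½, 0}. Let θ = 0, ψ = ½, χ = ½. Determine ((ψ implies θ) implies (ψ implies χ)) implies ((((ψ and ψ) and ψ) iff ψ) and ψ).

½

ψ implies θ = ½ implies 0 = ½
ψ implies χ = ½ implies ½ = ½
(ψ implies θ) implies (ψ implies χ) = ½ implies ½ = ½
ψ and ψ = ½ and ½ = ½
(ψ and ψ) and ψ = ½ and ½ = ½
((ψ and ψ) and ψ) iff ψ = ½ iff ½ = ½
(((ψ and ψ) and ψ) iff ψ) and ψ = ½ and ½ = ½
((ψ implies θ) implies (ψ implies χ)) implies ((((ψ and ψ) and ψ) iff ψ) and ψ) = ½ implies ½ = ½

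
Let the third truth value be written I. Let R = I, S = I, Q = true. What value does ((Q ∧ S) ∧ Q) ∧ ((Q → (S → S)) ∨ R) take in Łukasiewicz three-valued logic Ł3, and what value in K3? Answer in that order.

I; I

In Łukasiewicz three-valued logic Ł3: Q ∧ S = true ∧ I = I
(Q ∧ S) ∧ Q = I ∧ true = I
S → S = I → I = true  [min(1, 1−½+½)]
Q → (S → S) = true → true = true
(Q → (S → S)) ∨ R = true ∨ I = true
((Q ∧ S) ∧ Q) ∧ ((Q → (S → S)) ∨ R) = I ∧ true = I
In K3: Q ∧ S = true ∧ I = I
(Q ∧ S) ∧ Q = I ∧ true = I
S → S = I → I = I  [¬I ∨ I]
Q → (S → S) = true → I = I
(Q → (S → S)) ∨ R = I ∨ I = I
((Q ∧ S) ∧ Q) ∧ ((Q → (S → S)) ∨ R) = I ∧ I = I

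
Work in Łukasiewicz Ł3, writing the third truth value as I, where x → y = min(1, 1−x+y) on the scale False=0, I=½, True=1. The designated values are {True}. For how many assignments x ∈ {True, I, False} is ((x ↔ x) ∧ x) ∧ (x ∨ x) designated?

1

x=True: True ✓
x=I: I ·
x=False: False ·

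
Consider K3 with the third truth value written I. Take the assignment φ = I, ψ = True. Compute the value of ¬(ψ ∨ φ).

ψ ∨ φ = True ∨ I = True
¬(ψ ∨ φ) = ¬True = False

False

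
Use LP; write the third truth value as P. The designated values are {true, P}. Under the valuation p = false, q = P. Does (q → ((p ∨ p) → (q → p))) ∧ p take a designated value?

p ∨ p = false ∨ false = false
q → p = P → false = P  [¬P ∨ false]
(p ∨ p) → (q → p) = false → P = true
q → ((p ∨ p) → (q → p)) = P → true = true
(q → ((p ∨ p) → (q → p))) ∧ p = true ∧ false = false
false ∉ {true, P}.

No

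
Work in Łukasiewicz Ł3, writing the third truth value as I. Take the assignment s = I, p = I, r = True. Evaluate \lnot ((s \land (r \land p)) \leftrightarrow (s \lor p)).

False

r \land p = True \land I = I
s \land (r \land p) = I \land I = I
s \lor p = I \lor I = I
(s \land (r \land p)) \leftrightarrow (s \lor p) = I \leftrightarrow I = True
\lnot ((s \land (r \land p)) \leftrightarrow (s \lor p)) = \lnot True = False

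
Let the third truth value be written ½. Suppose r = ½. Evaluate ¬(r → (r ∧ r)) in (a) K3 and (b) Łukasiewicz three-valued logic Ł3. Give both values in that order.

½; 0

In K3: r ∧ r = ½ ∧ ½ = ½
r → (r ∧ r) = ½ → ½ = ½  [¬½ ∨ ½]
¬(r → (r ∧ r)) = ¬½ = ½
In Łukasiewicz three-valued logic Ł3: r ∧ r = ½ ∧ ½ = ½
r → (r ∧ r) = ½ → ½ = 1  [min(1, 1−½+½)]
¬(r → (r ∧ r)) = ¬1 = 0
They differ because K3 and Łukasiewicz three-valued logic Ł3 treat ½ differently under implication.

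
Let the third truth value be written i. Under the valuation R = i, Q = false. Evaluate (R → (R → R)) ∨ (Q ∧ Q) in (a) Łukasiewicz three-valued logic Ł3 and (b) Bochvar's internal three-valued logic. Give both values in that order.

true; i

In Łukasiewicz three-valued logic Ł3: R → R = i → i = true  [min(1, 1−½+½)]
R → (R → R) = i → true = true
Q ∧ Q = false ∧ false = false
(R → (R → R)) ∨ (Q ∧ Q) = true ∨ false = true
In Bochvar's internal three-valued logic: R → R = i → i = i
R → (R → R) = i → i = i
Q ∧ Q = false ∧ false = false
(R → (R → R)) ∨ (Q ∧ Q) = i ∨ false = i
They differ because Łukasiewicz three-valued logic Ł3 and Bochvar's internal three-valued logic treat i differently under the binary connectives.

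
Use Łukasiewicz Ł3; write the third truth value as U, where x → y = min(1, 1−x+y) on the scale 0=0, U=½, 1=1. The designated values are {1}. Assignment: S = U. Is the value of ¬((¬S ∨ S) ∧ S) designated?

No

¬S = ¬U = U
¬S ∨ S = U ∨ U = U
(¬S ∨ S) ∧ S = U ∧ U = U
¬((¬S ∨ S) ∧ S) = ¬U = U
U ∉ {1}.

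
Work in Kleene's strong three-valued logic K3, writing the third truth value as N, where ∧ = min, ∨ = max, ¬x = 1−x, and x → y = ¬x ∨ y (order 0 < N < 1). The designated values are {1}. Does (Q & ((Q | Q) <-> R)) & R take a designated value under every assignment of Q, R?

Countermodel: Q=1, R=N gives N, which is not designated.

No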